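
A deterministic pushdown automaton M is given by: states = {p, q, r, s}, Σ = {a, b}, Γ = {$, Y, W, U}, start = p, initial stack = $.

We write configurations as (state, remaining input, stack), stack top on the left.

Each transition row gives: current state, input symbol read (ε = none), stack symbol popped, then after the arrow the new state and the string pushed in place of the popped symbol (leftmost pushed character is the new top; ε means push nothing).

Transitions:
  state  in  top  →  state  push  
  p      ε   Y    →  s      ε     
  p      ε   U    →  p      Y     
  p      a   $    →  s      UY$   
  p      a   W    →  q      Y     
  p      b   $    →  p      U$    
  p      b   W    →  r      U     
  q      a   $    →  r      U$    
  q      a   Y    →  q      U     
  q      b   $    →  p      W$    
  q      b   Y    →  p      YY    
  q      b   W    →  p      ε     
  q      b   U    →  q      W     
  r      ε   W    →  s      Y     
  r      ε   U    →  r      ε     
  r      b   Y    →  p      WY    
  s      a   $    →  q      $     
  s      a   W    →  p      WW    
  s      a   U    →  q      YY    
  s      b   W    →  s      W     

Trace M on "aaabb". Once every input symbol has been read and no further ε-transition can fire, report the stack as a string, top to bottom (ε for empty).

Y$

(p, aaabb, $)
  read a, top $: go to s, push UY$ → (s, aabb, UY$)
  read a, top U: go to q, push YY → (q, abb, YYY$)
  read a, top Y: go to q, push U → (q, bb, UYY$)
  read b, top U: go to q, push W → (q, b, WYY$)
  read b, top W: go to p, push ε → (p, ε, YY$)
  ε-move, top Y: go to s, push ε → (s, ε, Y$)
All input consumed in state s with stack Y$.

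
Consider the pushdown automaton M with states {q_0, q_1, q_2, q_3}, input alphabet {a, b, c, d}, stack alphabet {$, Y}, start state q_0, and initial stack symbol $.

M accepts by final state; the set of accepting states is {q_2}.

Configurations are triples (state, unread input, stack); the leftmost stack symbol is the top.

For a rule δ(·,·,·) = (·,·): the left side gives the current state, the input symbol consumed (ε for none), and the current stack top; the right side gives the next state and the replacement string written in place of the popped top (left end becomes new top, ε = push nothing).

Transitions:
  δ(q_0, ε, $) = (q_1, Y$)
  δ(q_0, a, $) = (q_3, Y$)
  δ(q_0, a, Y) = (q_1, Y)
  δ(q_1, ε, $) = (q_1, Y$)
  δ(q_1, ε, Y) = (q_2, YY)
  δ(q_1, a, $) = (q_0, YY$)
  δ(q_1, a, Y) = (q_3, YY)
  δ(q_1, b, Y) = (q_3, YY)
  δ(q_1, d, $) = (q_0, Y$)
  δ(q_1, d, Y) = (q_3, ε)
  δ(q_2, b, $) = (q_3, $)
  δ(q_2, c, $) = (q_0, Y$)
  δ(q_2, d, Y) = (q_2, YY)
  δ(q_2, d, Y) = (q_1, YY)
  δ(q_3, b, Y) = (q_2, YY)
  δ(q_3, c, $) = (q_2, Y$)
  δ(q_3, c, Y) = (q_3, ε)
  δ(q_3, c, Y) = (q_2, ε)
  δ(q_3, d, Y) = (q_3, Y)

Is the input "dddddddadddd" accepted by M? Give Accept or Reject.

No computation consumes all input and reaches a final state.

Reject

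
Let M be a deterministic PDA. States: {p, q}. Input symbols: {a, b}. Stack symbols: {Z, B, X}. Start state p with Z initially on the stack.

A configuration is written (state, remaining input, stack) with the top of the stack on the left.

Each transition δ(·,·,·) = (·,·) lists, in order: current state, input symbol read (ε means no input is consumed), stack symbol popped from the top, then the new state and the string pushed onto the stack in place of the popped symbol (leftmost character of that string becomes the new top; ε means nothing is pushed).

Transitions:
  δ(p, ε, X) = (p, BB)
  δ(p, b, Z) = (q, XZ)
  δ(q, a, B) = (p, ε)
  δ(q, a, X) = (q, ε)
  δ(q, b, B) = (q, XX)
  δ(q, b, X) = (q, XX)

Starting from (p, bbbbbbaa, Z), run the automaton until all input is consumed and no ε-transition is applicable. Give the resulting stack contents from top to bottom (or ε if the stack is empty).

XXXXZ

(p, bbbbbbaa, Z)
  read b, top Z: go to q, push XZ → (q, bbbbbaa, XZ)
  read b, top X: go to q, push XX → (q, bbbbaa, XXZ)
  read b, top X: go to q, push XX → (q, bbbaa, XXXZ)
  read b, top X: go to q, push XX → (q, bbaa, XXXXZ)
  read b, top X: go to q, push XX → (q, baa, XXXXXZ)
  read b, top X: go to q, push XX → (q, aa, XXXXXXZ)
  read a, top X: go to q, push ε → (q, a, XXXXXZ)
  read a, top X: go to q, push ε → (q, ε, XXXXZ)
All input consumed in state q with stack XXXXZ.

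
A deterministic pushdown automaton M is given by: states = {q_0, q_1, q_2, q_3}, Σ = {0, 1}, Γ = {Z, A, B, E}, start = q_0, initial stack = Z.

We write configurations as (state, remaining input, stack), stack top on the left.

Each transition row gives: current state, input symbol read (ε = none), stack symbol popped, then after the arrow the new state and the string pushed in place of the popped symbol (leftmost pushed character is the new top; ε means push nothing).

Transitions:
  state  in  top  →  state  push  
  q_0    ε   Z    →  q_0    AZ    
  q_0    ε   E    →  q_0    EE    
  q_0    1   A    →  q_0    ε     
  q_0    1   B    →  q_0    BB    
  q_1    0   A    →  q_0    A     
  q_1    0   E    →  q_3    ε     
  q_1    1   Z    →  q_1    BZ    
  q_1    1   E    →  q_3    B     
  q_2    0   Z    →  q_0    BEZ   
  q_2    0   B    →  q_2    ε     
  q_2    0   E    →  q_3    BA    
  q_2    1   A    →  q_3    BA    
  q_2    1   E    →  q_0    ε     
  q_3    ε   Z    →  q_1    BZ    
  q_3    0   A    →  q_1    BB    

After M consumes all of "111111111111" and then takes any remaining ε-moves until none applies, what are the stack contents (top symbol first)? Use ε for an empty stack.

(q_0, 111111111111, Z)
  ε-move, top Z: go to q_0, push AZ → (q_0, 111111111111, AZ)
  read 1, top A: go to q_0, push ε → (q_0, 11111111111, Z)
  ε-move, top Z: go to q_0, push AZ → (q_0, 11111111111, AZ)
  read 1, top A: go to q_0, push ε → (q_0, 1111111111, Z)
  ε-move, top Z: go to q_0, push AZ → (q_0, 1111111111, AZ)
  read 1, top A: go to q_0, push ε → (q_0, 111111111, Z)
  ε-move, top Z: go to q_0, push AZ → (q_0, 111111111, AZ)
  read 1, top A: go to q_0, push ε → (q_0, 11111111, Z)
  ε-move, top Z: go to q_0, push AZ → (q_0, 11111111, AZ)
  read 1, top A: go to q_0, push ε → (q_0, 1111111, Z)
  ε-move, top Z: go to q_0, push AZ → (q_0, 1111111, AZ)
  read 1, top A: go to q_0, push ε → (q_0, 111111, Z)
  ε-move, top Z: go to q_0, push AZ → (q_0, 111111, AZ)
  read 1, top A: go to q_0, push ε → (q_0, 11111, Z)
  ε-move, top Z: go to q_0, push AZ → (q_0, 11111, AZ)
  read 1, top A: go to q_0, push ε → (q_0, 1111, Z)
  ε-move, top Z: go to q_0, push AZ → (q_0, 1111, AZ)
  read 1, top A: go to q_0, push ε → (q_0, 111, Z)
  ε-move, top Z: go to q_0, push AZ → (q_0, 111, AZ)
  read 1, top A: go to q_0, push ε → (q_0, 11, Z)
  ε-move, top Z: go to q_0, push AZ → (q_0, 11, AZ)
  read 1, top A: go to q_0, push ε → (q_0, 1, Z)
  ε-move, top Z: go to q_0, push AZ → (q_0, 1, AZ)
  read 1, top A: go to q_0, push ε → (q_0, ε, Z)
  ε-move, top Z: go to q_0, push AZ → (q_0, ε, AZ)
All input consumed in state q_0 with stack AZ.

AZ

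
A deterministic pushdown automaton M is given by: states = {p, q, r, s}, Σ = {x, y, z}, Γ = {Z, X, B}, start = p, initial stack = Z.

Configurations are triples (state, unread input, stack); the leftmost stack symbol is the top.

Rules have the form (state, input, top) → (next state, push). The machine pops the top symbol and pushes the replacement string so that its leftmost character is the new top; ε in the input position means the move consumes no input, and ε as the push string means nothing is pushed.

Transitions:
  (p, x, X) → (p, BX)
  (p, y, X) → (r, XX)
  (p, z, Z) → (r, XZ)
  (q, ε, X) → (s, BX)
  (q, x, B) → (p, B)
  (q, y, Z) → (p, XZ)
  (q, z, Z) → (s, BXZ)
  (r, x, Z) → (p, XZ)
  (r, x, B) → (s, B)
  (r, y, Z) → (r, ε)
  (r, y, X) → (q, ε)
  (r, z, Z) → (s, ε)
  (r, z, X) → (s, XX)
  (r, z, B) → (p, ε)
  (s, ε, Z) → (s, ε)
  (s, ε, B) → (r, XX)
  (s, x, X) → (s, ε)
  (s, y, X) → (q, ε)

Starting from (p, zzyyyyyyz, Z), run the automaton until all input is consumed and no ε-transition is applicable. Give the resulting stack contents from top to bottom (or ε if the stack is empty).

XXXXXXXXXZ

(p, zzyyyyyyz, Z)
  read z, top Z: go to r, push XZ → (r, zyyyyyyz, XZ)
  read z, top X: go to s, push XX → (s, yyyyyyz, XXZ)
  read y, top X: go to q, push ε → (q, yyyyyz, XZ)
  ε-move, top X: go to s, push BX → (s, yyyyyz, BXZ)
  ε-move, top B: go to r, push XX → (r, yyyyyz, XXXZ)
  read y, top X: go to q, push ε → (q, yyyyz, XXZ)
  ε-move, top X: go to s, push BX → (s, yyyyz, BXXZ)
  ε-move, top B: go to r, push XX → (r, yyyyz, XXXXZ)
  read y, top X: go to q, push ε → (q, yyyz, XXXZ)
  ε-move, top X: go to s, push BX → (s, yyyz, BXXXZ)
  ε-move, top B: go to r, push XX → (r, yyyz, XXXXXZ)
  read y, top X: go to q, push ε → (q, yyz, XXXXZ)
  ε-move, top X: go to s, push BX → (s, yyz, BXXXXZ)
  ε-move, top B: go to r, push XX → (r, yyz, XXXXXXZ)
  read y, top X: go to q, push ε → (q, yz, XXXXXZ)
  ε-move, top X: go to s, push BX → (s, yz, BXXXXXZ)
  ε-move, top B: go to r, push XX → (r, yz, XXXXXXXZ)
  read y, top X: go to q, push ε → (q, z, XXXXXXZ)
  ε-move, top X: go to s, push BX → (s, z, BXXXXXXZ)
  ε-move, top B: go to r, push XX → (r, z, XXXXXXXXZ)
  read z, top X: go to s, push XX → (s, ε, XXXXXXXXXZ)
All input consumed in state s with stack XXXXXXXXXZ.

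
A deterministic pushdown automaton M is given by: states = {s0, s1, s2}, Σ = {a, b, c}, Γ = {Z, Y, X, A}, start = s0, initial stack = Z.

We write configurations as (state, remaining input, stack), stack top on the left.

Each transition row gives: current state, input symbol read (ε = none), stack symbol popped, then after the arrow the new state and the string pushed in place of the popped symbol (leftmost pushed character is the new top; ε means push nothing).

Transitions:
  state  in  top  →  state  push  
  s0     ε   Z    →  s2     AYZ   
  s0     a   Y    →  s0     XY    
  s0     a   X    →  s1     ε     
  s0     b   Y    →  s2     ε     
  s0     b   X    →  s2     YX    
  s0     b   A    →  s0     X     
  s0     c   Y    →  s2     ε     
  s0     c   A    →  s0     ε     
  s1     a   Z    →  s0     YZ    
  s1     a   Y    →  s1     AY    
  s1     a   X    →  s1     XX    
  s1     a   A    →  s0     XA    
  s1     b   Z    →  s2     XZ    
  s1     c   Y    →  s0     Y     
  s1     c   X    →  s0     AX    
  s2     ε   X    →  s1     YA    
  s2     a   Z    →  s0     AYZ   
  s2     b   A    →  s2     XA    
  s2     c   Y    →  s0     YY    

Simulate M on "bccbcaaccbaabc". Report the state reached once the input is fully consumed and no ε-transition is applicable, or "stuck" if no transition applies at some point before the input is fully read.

s0

(s0, bccbcaaccbaabc, Z)
  ε-move, top Z: go to s2, push AYZ → (s2, bccbcaaccbaabc, AYZ)
  read b, top A: go to s2, push XA → (s2, ccbcaaccbaabc, XAYZ)
  ε-move, top X: go to s1, push YA → (s1, ccbcaaccbaabc, YAAYZ)
  read c, top Y: go to s0, push Y → (s0, cbcaaccbaabc, YAAYZ)
  read c, top Y: go to s2, push ε → (s2, bcaaccbaabc, AAYZ)
  read b, top A: go to s2, push XA → (s2, caaccbaabc, XAAYZ)
  ε-move, top X: go to s1, push YA → (s1, caaccbaabc, YAAAYZ)
  read c, top Y: go to s0, push Y → (s0, aaccbaabc, YAAAYZ)
  read a, top Y: go to s0, push XY → (s0, accbaabc, XYAAAYZ)
  read a, top X: go to s1, push ε → (s1, ccbaabc, YAAAYZ)
  read c, top Y: go to s0, push Y → (s0, cbaabc, YAAAYZ)
  read c, top Y: go to s2, push ε → (s2, baabc, AAAYZ)
  read b, top A: go to s2, push XA → (s2, aabc, XAAAYZ)
  ε-move, top X: go to s1, push YA → (s1, aabc, YAAAAYZ)
  read a, top Y: go to s1, push AY → (s1, abc, AYAAAAYZ)
  read a, top A: go to s0, push XA → (s0, bc, XAYAAAAYZ)
  read b, top X: go to s2, push YX → (s2, c, YXAYAAAAYZ)
  read c, top Y: go to s0, push YY → (s0, ε, YYXAYAAAAYZ)
All input consumed; M is in state s0.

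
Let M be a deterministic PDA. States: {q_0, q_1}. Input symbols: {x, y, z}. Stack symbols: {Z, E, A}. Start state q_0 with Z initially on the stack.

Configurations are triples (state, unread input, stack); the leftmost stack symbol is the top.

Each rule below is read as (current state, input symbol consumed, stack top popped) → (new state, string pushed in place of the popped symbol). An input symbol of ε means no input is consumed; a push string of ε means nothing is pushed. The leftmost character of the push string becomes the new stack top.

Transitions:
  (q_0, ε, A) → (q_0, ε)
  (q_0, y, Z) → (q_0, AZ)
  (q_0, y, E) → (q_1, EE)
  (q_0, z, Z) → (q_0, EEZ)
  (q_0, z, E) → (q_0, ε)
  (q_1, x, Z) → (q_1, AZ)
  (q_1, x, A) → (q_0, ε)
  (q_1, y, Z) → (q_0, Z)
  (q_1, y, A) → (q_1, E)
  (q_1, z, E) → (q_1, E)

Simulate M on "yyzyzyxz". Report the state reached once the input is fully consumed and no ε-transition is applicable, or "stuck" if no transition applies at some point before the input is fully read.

(q_0, yyzyzyxz, Z)
  read y, top Z: go to q_0, push AZ → (q_0, yzyzyxz, AZ)
  ε-move, top A: go to q_0, push ε → (q_0, yzyzyxz, Z)
  read y, top Z: go to q_0, push AZ → (q_0, zyzyxz, AZ)
  ε-move, top A: go to q_0, push ε → (q_0, zyzyxz, Z)
  read z, top Z: go to q_0, push EEZ → (q_0, yzyxz, EEZ)
  read y, top E: go to q_1, push EE → (q_1, zyxz, EEEZ)
  read z, top E: go to q_1, push E → (q_1, yxz, EEEZ)
No transition for (q_1, y, top E); M blocks with input yxz remaining.

stuck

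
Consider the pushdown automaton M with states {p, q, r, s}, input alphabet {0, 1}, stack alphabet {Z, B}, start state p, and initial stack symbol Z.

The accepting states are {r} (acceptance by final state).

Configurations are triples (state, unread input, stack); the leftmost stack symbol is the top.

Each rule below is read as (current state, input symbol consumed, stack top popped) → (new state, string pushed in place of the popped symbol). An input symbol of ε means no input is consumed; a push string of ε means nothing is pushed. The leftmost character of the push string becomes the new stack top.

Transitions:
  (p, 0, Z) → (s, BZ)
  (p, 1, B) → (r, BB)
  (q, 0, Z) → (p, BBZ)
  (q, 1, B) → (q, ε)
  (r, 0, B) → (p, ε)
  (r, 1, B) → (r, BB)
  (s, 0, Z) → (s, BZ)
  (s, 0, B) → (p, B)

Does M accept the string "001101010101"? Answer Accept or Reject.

Accept

One accepting computation: (p, 001101010101, Z) ⊢ (s, 01101010101, BZ) ⊢ (p, 1101010101, BZ) ⊢ (r, 101010101, BBZ) ⊢ (r, 01010101, BBBZ) ⊢ (p, 1010101, BBZ) ⊢ (r, 010101, BBBZ) ⊢ (p, 10101, BBZ) ⊢ (r, 0101, BBBZ) ⊢ (p, 101, BBZ) ⊢ (r, 01, BBBZ) ⊢ (p, 1, BBZ) ⊢ (r, ε, BBBZ)
All input consumed and state r ∈ F.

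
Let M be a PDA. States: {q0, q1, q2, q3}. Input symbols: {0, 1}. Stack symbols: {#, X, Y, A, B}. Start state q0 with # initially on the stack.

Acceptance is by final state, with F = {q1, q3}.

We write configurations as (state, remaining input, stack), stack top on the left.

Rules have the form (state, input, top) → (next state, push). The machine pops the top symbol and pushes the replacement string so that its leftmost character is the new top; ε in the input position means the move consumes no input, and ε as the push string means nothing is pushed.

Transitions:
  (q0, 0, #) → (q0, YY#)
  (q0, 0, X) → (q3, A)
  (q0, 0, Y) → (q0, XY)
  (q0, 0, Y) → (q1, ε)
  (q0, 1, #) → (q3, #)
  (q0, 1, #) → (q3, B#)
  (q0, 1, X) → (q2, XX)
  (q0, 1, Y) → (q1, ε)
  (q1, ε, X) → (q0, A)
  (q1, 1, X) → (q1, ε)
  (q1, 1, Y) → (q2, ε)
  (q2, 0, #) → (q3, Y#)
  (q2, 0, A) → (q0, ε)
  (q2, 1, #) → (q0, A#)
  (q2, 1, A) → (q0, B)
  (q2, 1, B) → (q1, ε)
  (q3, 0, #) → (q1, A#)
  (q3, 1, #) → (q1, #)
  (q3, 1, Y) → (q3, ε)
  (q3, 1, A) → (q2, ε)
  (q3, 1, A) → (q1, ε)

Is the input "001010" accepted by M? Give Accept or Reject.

Accept

One accepting computation: (q0, 001010, #) ⊢ (q0, 01010, YY#) ⊢ (q1, 1010, Y#) ⊢ (q2, 010, #) ⊢ (q3, 10, Y#) ⊢ (q3, 0, #) ⊢ (q1, ε, A#)
All input consumed and state q1 ∈ F.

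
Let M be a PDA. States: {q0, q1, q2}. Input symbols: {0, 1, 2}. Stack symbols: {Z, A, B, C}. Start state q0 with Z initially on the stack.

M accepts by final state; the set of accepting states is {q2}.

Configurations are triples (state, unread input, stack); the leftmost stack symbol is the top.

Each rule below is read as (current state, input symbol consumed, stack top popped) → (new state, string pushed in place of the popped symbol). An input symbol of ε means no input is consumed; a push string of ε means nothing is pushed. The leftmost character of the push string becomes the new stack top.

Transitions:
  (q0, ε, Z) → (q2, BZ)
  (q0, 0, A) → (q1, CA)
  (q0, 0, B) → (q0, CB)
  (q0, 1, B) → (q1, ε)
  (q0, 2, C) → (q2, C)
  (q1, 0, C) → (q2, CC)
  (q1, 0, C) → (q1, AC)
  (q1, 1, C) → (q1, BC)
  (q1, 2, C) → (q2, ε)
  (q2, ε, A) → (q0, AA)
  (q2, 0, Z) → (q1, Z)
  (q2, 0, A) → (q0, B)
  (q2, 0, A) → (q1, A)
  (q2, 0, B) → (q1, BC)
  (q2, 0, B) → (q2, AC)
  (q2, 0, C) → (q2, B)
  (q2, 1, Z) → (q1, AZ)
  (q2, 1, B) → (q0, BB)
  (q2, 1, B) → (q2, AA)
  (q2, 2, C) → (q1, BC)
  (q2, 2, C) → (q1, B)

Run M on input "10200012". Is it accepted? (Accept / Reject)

Accept

One accepting computation: (q0, 10200012, Z) ⊢ (q2, 10200012, BZ) ⊢ (q0, 0200012, BBZ) ⊢ (q0, 200012, CBBZ) ⊢ (q2, 00012, CBBZ) ⊢ (q2, 0012, BBBZ) ⊢ (q2, 012, ACBBZ) ⊢ (q0, 12, BCBBZ) ⊢ (q1, 2, CBBZ) ⊢ (q2, ε, BBZ)
All input consumed and state q2 ∈ F.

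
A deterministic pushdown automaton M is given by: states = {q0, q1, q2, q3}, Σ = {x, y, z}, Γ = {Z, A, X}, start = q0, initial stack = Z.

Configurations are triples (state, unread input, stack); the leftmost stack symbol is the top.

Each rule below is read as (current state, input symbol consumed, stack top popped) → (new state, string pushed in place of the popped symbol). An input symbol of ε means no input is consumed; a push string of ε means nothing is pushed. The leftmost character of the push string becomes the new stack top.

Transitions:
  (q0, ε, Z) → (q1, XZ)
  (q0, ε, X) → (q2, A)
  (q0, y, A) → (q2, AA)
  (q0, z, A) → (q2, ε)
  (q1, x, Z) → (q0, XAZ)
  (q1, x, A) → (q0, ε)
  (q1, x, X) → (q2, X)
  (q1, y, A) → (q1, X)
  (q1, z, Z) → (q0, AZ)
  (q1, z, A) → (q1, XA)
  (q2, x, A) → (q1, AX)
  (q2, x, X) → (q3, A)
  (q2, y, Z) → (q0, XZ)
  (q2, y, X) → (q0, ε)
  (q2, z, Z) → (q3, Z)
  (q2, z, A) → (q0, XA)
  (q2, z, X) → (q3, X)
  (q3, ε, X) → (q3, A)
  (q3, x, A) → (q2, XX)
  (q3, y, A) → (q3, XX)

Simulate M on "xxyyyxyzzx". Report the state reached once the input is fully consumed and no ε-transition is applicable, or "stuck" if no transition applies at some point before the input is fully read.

(q0, xxyyyxyzzx, Z) ⊢ (q1, xxyyyxyzzx, XZ) ⊢ (q2, xyyyxyzzx, XZ) ⊢ (q3, yyyxyzzx, AZ) ⊢ (q3, yyxyzzx, XXZ) ⊢ (q3, yyxyzzx, AXZ) ⊢ (q3, yxyzzx, XXXZ) ⊢ (q3, yxyzzx, AXXZ) ⊢ (q3, xyzzx, XXXXZ) ⊢ (q3, xyzzx, AXXXZ) ⊢ (q2, yzzx, XXXXXZ) ⊢ (q0, zzx, XXXXZ) ⊢ (q2, zzx, AXXXZ) ⊢ (q0, zx, XAXXXZ) ⊢ (q2, zx, AAXXXZ) ⊢ (q0, x, XAAXXXZ) ⊢ (q2, x, AAAXXXZ) ⊢ (q1, ε, AXAAXXXZ)
All input consumed; M is in state q1.

q1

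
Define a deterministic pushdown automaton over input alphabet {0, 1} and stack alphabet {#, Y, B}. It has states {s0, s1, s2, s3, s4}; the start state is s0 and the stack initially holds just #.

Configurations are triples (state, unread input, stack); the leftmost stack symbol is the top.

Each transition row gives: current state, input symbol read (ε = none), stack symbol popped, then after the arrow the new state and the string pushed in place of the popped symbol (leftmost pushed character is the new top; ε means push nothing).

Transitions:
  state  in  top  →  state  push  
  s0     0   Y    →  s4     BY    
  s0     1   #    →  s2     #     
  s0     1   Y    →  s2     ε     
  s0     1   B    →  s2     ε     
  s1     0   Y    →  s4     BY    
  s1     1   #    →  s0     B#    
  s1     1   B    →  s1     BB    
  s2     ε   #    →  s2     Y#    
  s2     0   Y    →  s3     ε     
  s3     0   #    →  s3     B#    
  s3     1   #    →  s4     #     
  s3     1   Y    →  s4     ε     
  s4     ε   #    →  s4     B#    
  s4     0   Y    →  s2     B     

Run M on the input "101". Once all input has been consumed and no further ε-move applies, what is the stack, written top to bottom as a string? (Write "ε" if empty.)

(s0, 101, #)
  read 1, top #: go to s2, push # → (s2, 01, #)
  ε-move, top #: go to s2, push Y# → (s2, 01, Y#)
  read 0, top Y: go to s3, push ε → (s3, 1, #)
  read 1, top #: go to s4, push # → (s4, ε, #)
  ε-move, top #: go to s4, push B# → (s4, ε, B#)
All input consumed in state s4 with stack B#.

B#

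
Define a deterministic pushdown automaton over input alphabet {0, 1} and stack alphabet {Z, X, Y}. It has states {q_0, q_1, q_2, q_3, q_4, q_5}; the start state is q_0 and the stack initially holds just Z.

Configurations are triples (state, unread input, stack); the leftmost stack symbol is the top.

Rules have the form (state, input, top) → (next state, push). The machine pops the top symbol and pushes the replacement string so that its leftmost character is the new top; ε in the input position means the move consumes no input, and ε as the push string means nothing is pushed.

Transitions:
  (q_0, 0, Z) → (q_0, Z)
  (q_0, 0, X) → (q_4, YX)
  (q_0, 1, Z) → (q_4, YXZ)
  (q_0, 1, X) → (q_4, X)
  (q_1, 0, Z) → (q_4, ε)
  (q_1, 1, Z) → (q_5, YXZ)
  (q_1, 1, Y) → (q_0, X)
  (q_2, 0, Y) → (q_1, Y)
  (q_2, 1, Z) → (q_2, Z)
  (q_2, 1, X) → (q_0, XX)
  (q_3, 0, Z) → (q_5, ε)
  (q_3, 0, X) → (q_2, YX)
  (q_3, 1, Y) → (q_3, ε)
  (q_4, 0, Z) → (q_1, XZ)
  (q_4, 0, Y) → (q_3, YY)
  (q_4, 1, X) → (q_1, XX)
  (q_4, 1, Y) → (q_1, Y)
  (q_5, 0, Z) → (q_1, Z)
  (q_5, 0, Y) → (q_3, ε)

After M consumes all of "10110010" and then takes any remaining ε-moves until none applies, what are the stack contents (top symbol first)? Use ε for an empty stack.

(q_0, 10110010, Z)
  read 1, top Z: go to q_4, push YXZ → (q_4, 0110010, YXZ)
  read 0, top Y: go to q_3, push YY → (q_3, 110010, YYXZ)
  read 1, top Y: go to q_3, push ε → (q_3, 10010, YXZ)
  read 1, top Y: go to q_3, push ε → (q_3, 0010, XZ)
  read 0, top X: go to q_2, push YX → (q_2, 010, YXZ)
  read 0, top Y: go to q_1, push Y → (q_1, 10, YXZ)
  read 1, top Y: go to q_0, push X → (q_0, 0, XXZ)
  read 0, top X: go to q_4, push YX → (q_4, ε, YXXZ)
All input consumed in state q_4 with stack YXXZ.

YXXZ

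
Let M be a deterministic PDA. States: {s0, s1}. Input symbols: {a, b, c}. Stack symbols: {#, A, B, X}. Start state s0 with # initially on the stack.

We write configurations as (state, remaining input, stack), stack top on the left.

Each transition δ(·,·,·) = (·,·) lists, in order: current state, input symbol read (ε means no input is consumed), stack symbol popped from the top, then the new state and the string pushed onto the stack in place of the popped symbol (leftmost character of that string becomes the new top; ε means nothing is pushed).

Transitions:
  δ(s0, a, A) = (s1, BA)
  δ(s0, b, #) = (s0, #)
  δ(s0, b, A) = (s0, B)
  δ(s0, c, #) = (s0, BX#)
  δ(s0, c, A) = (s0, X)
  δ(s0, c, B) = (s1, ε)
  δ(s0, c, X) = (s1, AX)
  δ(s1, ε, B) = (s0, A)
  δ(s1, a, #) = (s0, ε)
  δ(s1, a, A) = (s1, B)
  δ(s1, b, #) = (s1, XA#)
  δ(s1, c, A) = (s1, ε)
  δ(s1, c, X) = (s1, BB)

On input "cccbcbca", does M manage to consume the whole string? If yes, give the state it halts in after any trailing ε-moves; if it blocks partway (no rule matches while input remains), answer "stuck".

(s0, cccbcbca, #)
  read c, top #: go to s0, push BX# → (s0, ccbcbca, BX#)
  read c, top B: go to s1, push ε → (s1, cbcbca, X#)
  read c, top X: go to s1, push BB → (s1, bcbca, BB#)
  ε-move, top B: go to s0, push A → (s0, bcbca, AB#)
  read b, top A: go to s0, push B → (s0, cbca, BB#)
  read c, top B: go to s1, push ε → (s1, bca, B#)
  ε-move, top B: go to s0, push A → (s0, bca, A#)
  read b, top A: go to s0, push B → (s0, ca, B#)
  read c, top B: go to s1, push ε → (s1, a, #)
  read a, top #: go to s0, push ε → (s0, ε, ε)
All input consumed; M is in state s0.

s0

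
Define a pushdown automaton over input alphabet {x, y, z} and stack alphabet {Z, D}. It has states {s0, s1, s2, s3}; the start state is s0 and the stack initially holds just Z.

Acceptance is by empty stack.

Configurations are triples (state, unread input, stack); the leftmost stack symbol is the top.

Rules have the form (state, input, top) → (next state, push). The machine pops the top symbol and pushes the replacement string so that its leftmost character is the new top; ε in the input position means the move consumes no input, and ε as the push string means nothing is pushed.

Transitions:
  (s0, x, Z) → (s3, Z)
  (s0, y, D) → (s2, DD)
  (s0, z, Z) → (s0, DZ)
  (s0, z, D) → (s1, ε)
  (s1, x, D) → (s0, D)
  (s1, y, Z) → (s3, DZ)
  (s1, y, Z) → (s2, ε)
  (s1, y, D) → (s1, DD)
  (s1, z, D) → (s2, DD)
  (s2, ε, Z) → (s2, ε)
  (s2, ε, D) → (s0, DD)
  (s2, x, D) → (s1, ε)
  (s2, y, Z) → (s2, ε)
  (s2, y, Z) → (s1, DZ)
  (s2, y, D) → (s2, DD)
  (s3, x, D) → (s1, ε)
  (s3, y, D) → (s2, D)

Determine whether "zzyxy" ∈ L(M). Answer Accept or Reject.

Accept

One accepting computation: (s0, zzyxy, Z) ⊢ (s0, zyxy, DZ) ⊢ (s1, yxy, Z) ⊢ (s3, xy, DZ) ⊢ (s1, y, Z) ⊢ (s2, ε, ε)
All input consumed and the stack is empty.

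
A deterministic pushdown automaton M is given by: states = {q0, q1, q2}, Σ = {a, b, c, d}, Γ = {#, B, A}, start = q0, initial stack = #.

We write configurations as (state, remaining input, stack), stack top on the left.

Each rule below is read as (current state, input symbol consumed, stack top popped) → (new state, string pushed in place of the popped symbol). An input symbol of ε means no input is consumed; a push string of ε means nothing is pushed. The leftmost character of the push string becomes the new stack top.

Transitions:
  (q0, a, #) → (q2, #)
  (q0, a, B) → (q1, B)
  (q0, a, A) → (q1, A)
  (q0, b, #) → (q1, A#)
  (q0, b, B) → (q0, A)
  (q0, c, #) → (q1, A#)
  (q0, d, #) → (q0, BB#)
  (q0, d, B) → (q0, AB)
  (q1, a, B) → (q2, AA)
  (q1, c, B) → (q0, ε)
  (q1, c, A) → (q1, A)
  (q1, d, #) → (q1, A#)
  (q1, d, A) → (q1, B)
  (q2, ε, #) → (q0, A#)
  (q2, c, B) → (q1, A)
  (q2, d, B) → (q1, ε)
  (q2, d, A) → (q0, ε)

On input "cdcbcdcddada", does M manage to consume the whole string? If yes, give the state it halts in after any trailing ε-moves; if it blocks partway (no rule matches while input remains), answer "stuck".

(q0, cdcbcdcddada, #)
  read c, top #: go to q1, push A# → (q1, dcbcdcddada, A#)
  read d, top A: go to q1, push B → (q1, cbcdcddada, B#)
  read c, top B: go to q0, push ε → (q0, bcdcddada, #)
  read b, top #: go to q1, push A# → (q1, cdcddada, A#)
  read c, top A: go to q1, push A → (q1, dcddada, A#)
  read d, top A: go to q1, push B → (q1, cddada, B#)
  read c, top B: go to q0, push ε → (q0, ddada, #)
  read d, top #: go to q0, push BB# → (q0, dada, BB#)
  read d, top B: go to q0, push AB → (q0, ada, ABB#)
  read a, top A: go to q1, push A → (q1, da, ABB#)
  read d, top A: go to q1, push B → (q1, a, BBB#)
  read a, top B: go to q2, push AA → (q2, ε, AABB#)
All input consumed; M is in state q2.

q2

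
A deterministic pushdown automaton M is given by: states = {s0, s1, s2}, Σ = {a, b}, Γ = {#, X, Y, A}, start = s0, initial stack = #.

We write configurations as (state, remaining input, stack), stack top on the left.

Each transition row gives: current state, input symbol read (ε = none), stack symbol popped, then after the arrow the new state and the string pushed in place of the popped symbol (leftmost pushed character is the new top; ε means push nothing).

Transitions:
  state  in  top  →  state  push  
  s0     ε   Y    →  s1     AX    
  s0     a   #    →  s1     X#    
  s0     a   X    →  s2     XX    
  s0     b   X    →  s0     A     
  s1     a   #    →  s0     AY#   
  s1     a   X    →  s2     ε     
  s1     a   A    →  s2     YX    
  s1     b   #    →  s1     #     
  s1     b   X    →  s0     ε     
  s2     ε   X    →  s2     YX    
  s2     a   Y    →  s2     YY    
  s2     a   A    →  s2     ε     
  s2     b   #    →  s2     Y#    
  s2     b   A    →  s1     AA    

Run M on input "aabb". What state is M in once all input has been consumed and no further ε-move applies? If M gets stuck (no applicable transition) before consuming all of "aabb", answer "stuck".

stuck

(s0, aabb, #)
  read a, top #: go to s1, push X# → (s1, abb, X#)
  read a, top X: go to s2, push ε → (s2, bb, #)
  read b, top #: go to s2, push Y# → (s2, b, Y#)
No transition for (s2, b, top Y); M blocks with input b remaining.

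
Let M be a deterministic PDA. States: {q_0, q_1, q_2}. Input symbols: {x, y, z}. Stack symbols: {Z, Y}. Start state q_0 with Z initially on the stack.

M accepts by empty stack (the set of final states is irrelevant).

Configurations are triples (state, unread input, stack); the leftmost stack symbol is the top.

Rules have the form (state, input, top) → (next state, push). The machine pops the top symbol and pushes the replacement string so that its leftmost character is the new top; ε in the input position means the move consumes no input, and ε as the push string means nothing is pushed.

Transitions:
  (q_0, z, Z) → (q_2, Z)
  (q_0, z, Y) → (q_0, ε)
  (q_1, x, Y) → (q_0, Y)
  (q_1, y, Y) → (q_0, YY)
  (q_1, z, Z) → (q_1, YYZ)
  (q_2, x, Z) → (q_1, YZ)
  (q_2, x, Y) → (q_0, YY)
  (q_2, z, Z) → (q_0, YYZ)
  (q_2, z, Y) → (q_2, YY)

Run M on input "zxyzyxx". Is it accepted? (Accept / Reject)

(q_0, zxyzyxx, Z)
  read z, top Z: go to q_2, push Z → (q_2, xyzyxx, Z)
  read x, top Z: go to q_1, push YZ → (q_1, yzyxx, YZ)
  read y, top Y: go to q_0, push YY → (q_0, zyxx, YYZ)
  read z, top Y: go to q_0, push ε → (q_0, yxx, YZ)
No transition applies at (q_0, yxx, YZ); input not fully consumed.

Reject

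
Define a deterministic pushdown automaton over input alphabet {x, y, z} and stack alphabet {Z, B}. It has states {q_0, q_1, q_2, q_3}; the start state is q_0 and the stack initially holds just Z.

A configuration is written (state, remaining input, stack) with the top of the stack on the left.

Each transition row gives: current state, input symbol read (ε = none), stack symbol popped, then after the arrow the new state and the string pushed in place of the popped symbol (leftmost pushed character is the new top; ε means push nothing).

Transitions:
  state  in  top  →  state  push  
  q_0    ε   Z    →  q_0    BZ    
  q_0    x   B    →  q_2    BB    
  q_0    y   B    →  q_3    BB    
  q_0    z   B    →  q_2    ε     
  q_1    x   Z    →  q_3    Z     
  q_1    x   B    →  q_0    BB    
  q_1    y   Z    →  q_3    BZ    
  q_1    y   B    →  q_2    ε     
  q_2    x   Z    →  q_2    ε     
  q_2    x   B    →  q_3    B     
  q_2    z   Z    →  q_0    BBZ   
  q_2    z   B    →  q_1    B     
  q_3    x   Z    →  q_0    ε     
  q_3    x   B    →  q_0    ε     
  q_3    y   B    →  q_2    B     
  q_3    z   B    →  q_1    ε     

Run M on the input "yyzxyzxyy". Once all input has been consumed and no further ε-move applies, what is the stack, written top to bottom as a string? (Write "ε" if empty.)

BBBBBZ

(q_0, yyzxyzxyy, Z)
  ε-move, top Z: go to q_0, push BZ → (q_0, yyzxyzxyy, BZ)
  read y, top B: go to q_3, push BB → (q_3, yzxyzxyy, BBZ)
  read y, top B: go to q_2, push B → (q_2, zxyzxyy, BBZ)
  read z, top B: go to q_1, push B → (q_1, xyzxyy, BBZ)
  read x, top B: go to q_0, push BB → (q_0, yzxyy, BBBZ)
  read y, top B: go to q_3, push BB → (q_3, zxyy, BBBBZ)
  read z, top B: go to q_1, push ε → (q_1, xyy, BBBZ)
  read x, top B: go to q_0, push BB → (q_0, yy, BBBBZ)
  read y, top B: go to q_3, push BB → (q_3, y, BBBBBZ)
  read y, top B: go to q_2, push B → (q_2, ε, BBBBBZ)
All input consumed in state q_2 with stack BBBBBZ.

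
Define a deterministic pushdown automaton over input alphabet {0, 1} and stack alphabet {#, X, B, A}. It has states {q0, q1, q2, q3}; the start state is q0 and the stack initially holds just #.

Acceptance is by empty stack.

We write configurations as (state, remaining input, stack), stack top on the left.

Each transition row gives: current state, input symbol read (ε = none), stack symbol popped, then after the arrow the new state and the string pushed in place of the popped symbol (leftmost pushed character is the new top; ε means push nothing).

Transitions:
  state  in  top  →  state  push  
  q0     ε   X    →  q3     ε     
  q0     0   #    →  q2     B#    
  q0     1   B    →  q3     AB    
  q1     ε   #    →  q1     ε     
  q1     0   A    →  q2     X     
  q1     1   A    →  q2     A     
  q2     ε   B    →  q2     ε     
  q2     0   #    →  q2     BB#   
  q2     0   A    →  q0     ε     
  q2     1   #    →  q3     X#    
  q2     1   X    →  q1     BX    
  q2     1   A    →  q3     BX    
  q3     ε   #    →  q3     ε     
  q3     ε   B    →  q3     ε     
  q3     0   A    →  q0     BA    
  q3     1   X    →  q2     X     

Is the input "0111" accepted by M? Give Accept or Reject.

Reject

(q0, 0111, #) ⊢ (q2, 111, B#) ⊢ (q2, 111, #) ⊢ (q3, 11, X#) ⊢ (q2, 1, X#) ⊢ (q1, ε, BX#)
All input consumed; stack is BX#, not empty, and no further ε-move applies.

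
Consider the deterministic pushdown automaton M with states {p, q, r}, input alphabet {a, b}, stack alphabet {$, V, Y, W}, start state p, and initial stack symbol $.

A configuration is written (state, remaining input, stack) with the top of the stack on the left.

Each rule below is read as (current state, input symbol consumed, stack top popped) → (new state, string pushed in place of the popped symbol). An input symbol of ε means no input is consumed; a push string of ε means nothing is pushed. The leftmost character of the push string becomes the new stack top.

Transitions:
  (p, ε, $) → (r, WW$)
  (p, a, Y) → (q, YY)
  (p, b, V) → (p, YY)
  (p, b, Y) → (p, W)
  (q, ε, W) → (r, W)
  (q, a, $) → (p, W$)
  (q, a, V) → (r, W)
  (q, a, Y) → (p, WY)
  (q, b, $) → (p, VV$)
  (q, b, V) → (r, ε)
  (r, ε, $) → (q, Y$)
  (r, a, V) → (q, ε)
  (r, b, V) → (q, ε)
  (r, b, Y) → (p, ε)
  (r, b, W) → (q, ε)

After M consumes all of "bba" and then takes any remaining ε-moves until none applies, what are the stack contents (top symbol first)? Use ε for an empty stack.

(p, bba, $) ⊢ (r, bba, WW$) ⊢ (q, ba, W$) ⊢ (r, ba, W$) ⊢ (q, a, $) ⊢ (p, ε, W$)
All input consumed in state p with stack W$.

W$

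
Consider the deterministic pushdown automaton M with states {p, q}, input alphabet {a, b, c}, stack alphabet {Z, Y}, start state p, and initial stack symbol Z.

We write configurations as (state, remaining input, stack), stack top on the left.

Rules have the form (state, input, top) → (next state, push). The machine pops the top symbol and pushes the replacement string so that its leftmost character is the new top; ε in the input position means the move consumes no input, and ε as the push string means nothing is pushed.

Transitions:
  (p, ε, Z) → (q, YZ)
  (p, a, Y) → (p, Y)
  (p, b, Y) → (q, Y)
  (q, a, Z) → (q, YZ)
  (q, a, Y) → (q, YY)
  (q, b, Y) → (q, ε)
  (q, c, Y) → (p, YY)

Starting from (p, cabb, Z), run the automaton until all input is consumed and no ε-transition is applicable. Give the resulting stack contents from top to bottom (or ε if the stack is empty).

YZ

(p, cabb, Z)
  ε-move, top Z: go to q, push YZ → (q, cabb, YZ)
  read c, top Y: go to p, push YY → (p, abb, YYZ)
  read a, top Y: go to p, push Y → (p, bb, YYZ)
  read b, top Y: go to q, push Y → (q, b, YYZ)
  read b, top Y: go to q, push ε → (q, ε, YZ)
All input consumed in state q with stack YZ.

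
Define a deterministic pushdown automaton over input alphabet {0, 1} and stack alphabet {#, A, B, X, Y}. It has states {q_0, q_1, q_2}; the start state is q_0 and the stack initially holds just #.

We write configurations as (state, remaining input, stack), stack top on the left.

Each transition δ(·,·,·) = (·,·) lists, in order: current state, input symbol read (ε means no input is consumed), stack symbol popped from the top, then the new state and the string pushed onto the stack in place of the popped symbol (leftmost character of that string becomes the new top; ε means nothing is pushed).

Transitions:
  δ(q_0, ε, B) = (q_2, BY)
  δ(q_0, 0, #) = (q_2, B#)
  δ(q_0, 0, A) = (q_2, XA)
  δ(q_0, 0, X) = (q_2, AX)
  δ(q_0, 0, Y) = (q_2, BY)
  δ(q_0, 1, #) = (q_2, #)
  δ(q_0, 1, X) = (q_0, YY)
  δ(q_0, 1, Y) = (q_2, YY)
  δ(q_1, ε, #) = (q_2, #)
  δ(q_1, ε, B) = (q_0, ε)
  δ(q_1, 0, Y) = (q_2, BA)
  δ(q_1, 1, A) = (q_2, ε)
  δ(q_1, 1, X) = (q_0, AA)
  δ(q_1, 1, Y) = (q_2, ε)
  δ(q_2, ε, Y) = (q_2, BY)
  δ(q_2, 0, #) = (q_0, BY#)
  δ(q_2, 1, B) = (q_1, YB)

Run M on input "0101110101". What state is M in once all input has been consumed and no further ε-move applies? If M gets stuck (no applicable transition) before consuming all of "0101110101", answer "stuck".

(q_0, 0101110101, #)
  read 0, top #: go to q_2, push B# → (q_2, 101110101, B#)
  read 1, top B: go to q_1, push YB → (q_1, 01110101, YB#)
  read 0, top Y: go to q_2, push BA → (q_2, 1110101, BAB#)
  read 1, top B: go to q_1, push YB → (q_1, 110101, YBAB#)
  read 1, top Y: go to q_2, push ε → (q_2, 10101, BAB#)
  read 1, top B: go to q_1, push YB → (q_1, 0101, YBAB#)
  read 0, top Y: go to q_2, push BA → (q_2, 101, BABAB#)
  read 1, top B: go to q_1, push YB → (q_1, 01, YBABAB#)
  read 0, top Y: go to q_2, push BA → (q_2, 1, BABABAB#)
  read 1, top B: go to q_1, push YB → (q_1, ε, YBABABAB#)
All input consumed; M is in state q_1.

q_1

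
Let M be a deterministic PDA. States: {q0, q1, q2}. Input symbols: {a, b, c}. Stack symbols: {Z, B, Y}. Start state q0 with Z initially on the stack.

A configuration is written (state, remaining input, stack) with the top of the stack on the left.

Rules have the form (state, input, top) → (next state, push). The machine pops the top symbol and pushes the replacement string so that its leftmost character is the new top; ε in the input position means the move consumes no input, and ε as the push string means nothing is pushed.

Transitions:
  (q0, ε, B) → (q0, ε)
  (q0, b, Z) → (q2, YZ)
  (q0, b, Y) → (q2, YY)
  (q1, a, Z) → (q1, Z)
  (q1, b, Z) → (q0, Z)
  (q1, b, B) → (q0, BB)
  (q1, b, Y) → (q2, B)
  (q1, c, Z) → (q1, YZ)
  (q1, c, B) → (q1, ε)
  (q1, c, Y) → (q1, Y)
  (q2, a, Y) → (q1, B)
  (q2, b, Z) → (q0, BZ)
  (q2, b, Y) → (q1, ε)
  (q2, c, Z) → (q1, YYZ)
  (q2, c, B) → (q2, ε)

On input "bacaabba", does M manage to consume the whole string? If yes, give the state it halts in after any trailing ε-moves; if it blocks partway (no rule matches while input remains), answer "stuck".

q1

(q0, bacaabba, Z)
  read b, top Z: go to q2, push YZ → (q2, acaabba, YZ)
  read a, top Y: go to q1, push B → (q1, caabba, BZ)
  read c, top B: go to q1, push ε → (q1, aabba, Z)
  read a, top Z: go to q1, push Z → (q1, abba, Z)
  read a, top Z: go to q1, push Z → (q1, bba, Z)
  read b, top Z: go to q0, push Z → (q0, ba, Z)
  read b, top Z: go to q2, push YZ → (q2, a, YZ)
  read a, top Y: go to q1, push B → (q1, ε, BZ)
All input consumed; M is in state q1.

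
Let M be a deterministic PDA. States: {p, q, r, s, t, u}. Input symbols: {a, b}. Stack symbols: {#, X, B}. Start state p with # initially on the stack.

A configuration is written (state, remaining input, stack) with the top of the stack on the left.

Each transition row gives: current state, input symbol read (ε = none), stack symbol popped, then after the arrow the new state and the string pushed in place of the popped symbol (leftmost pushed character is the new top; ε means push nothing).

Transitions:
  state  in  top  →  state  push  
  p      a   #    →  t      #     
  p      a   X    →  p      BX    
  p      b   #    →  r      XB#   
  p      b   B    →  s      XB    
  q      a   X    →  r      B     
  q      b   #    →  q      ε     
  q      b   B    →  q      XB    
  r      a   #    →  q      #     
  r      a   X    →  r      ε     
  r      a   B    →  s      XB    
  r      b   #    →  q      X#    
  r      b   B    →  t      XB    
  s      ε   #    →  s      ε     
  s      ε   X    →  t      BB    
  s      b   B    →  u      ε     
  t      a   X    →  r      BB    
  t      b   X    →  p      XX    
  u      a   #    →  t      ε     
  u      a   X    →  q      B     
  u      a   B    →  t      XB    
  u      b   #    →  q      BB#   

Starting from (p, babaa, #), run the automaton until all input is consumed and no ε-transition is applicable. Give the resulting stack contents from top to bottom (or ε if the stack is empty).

BBBBB#

(p, babaa, #)
  read b, top #: go to r, push XB# → (r, abaa, XB#)
  read a, top X: go to r, push ε → (r, baa, B#)
  read b, top B: go to t, push XB → (t, aa, XB#)
  read a, top X: go to r, push BB → (r, a, BBB#)
  read a, top B: go to s, push XB → (s, ε, XBBB#)
  ε-move, top X: go to t, push BB → (t, ε, BBBBB#)
All input consumed in state t with stack BBBBB#.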